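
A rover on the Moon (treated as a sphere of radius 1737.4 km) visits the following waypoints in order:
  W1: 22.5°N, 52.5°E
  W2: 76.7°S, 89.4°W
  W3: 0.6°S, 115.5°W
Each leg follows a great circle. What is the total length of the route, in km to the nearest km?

6069 km

Leg W1→W2: central angle 2.1408 rad, distance 3719.5 km.
Leg W2→W3: central angle 1.3523 rad, distance 2349.5 km.
Total: 3719.5 + 2349.5 ≈ 6069 km.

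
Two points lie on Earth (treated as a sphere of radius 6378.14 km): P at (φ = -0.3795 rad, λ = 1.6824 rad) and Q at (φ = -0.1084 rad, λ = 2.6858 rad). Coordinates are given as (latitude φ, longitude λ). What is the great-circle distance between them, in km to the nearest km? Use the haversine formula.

Let φ₁ = -0.3795 rad, φ₂ = -0.1084 rad, and Δλ = 1.0034 rad.
Haversine: a = sin²(Δφ/2) + cos φ₁ cos φ₂ sin²(Δλ/2) = 0.0183 + (0.9288)(0.9941)(0.2313) = 0.23183.
Central angle c = 2·arcsin(√a) = 1.00469 rad.
Distance = R·c = 6378.14 × 1.0047 ≈ 6408 km.

6408 km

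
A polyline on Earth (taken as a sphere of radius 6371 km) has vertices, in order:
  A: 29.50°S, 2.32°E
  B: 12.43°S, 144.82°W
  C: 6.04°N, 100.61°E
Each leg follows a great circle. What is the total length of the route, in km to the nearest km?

Leg A→B: central angle 2.2243 rad, distance 14171.0 km.
Leg B→C: central angle 2.0114 rad, distance 12814.4 km.
Total: 14171.0 + 12814.4 ≈ 26985 km.

26985 km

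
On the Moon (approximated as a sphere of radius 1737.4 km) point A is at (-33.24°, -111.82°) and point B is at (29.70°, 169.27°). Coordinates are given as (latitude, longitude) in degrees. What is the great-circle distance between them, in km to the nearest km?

2959 km

In radians: φ₁ = -0.5801, φ₂ = 0.5184, Δλ = -78.910° = -1.3772 rad.
cos c = sin φ₁ sin φ₂ + cos φ₁ cos φ₂ cos Δλ = (-0.5481)(0.4955) + (0.8364)(0.8686)(0.1924) = -0.13184,
so c = arccos(-0.13184) = 1.70302 rad.
Distance = R·c = 1737.4 × 1.7030 ≈ 2959 km.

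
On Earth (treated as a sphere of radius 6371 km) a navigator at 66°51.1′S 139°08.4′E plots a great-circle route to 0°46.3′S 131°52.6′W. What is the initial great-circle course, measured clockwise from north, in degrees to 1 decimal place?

With φ₁ = -1.1668, φ₂ = -0.0135, Δλ = 1.5531 rad, the forward-azimuth formula gives
θ = atan2( sin Δλ cos φ₂ , cos φ₁ sin φ₂ − sin φ₁ cos φ₂ cos Δλ ) = atan2(0.9998, 0.0110) = 89.37°.
So the initial bearing is 89.4°.

89.4°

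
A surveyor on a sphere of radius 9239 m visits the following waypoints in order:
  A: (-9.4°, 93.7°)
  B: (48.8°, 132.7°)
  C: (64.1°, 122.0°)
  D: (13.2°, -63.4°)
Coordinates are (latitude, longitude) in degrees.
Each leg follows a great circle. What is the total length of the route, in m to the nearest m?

30069 m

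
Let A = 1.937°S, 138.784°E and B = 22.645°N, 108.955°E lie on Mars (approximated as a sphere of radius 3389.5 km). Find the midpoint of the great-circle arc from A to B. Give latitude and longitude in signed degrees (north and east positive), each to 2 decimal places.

10.71°, 124.48°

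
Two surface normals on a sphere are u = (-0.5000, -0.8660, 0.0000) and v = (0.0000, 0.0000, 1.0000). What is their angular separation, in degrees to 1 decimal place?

90.0°

u·v = 0.0000; |u| = 1.0000, |v| = 1.0000.
cos θ = (u·v)/(|u||v|) = 0.0000, so θ = 90.0°.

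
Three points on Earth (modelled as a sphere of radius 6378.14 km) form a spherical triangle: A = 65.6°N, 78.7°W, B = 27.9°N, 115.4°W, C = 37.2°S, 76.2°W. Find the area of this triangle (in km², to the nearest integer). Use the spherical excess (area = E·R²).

Side lengths (central angles): a = 1.3051, b = 1.7945, c = 0.7686 rad; semiperimeter s = 1.9341.
By l'Huilier's theorem, tan(E/4) = √[tan(s/2) tan((s−a)/2) tan((s−b)/2) tan((s−c)/2)], giving spherical excess E = 0.5855 rad.
Area = E·R² = 0.5855 × (6378.14)² ≈ 23819085 km².

23819085 km²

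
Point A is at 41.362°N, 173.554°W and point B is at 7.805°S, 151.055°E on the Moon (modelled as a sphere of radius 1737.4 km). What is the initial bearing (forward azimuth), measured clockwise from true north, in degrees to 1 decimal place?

Δλ = -35.391° = -0.6177 rad.
y = sin Δλ · cos φ₂ = (-0.5792)(0.9907) = -0.5738
x = cos φ₁ sin φ₂ − sin φ₁ cos φ₂ cos Δλ = (0.7505)(-0.1358) − (0.6608)(0.9907)(0.8152) = -0.6356
θ = atan2(y, x) = -137.93°; adding 360° gives 222.1°.

222.1°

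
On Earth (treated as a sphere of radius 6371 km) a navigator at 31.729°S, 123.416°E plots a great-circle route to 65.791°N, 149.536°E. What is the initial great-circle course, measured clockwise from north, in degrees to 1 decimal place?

10.5°

With φ₁ = -0.5538, φ₂ = 1.1483, Δλ = 0.4559 rad, the forward-azimuth formula gives
θ = atan2( sin Δλ cos φ₂ , cos φ₁ sin φ₂ − sin φ₁ cos φ₂ cos Δλ ) = atan2(0.1805, 0.9694) = 10.55°.
So the initial bearing is 10.5°.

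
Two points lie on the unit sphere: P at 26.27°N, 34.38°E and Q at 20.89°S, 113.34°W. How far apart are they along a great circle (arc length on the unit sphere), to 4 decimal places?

2.6182

Let φ₁ = 0.4585 rad, φ₂ = -0.3646 rad, and Δλ = -2.5782 rad.
cos c = sin φ₁ sin φ₂ + cos φ₁ cos φ₂ cos Δλ = (0.4426)(-0.3566) + (0.8967)(0.9343)(-0.8454) = -0.86612,
so c = arccos(-0.86612) = 2.61817 rad.
On the unit sphere the arc length equals the central angle: 2.6182.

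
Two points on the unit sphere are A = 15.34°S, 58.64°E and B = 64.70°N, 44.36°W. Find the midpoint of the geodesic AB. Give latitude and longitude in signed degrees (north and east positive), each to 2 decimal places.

Central angle δ = 1.9091 rad. Interpolating on the sphere with fraction f = 0.5:
P = [sin((1−f)δ)·A + sin(fδ)·B] / sin δ = 0.8651·A + 0.8651·B in Cartesian coordinates,
giving P = (0.6985, 0.4539, 0.5533), i.e. latitude 33.59°, longitude 33.02°.

33.59°, 33.02°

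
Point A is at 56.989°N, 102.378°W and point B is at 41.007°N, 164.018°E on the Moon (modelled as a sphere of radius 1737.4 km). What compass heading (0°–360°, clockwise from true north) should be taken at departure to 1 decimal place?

297.8°

Δλ = -93.604° = -1.6337 rad.
y = sin Δλ · cos φ₂ = (-0.9980)(0.7546) = -0.7531
x = cos φ₁ sin φ₂ − sin φ₁ cos φ₂ cos Δλ = (0.5448)(0.6562) − (0.8386)(0.7546)(-0.0629) = 0.3972
θ = atan2(y, x) = -62.19°; adding 360° gives 297.8°.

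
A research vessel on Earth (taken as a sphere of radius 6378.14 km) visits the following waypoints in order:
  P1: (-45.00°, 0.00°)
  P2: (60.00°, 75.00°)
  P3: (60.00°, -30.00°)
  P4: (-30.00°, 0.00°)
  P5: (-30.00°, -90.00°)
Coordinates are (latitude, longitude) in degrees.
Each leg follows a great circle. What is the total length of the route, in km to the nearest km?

Leg P1→P2: central angle 2.1187 rad, distance 13513.1 km.
Leg P2→P3: central angle 0.8158 rad, distance 5203.2 km.
Leg P3→P4: central angle 1.6288 rad, distance 10389.0 km.
Leg P4→P5: central angle 1.3181 rad, distance 8407.1 km.
Total: 13513.1 + 5203.2 + 10389.0 + 8407.1 ≈ 37512 km.

37512 km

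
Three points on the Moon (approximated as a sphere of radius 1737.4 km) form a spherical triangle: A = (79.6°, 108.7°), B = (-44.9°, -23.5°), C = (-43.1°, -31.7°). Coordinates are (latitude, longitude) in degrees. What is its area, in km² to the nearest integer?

913229 km²

Side lengths (central angles): a = 0.1076, b = 2.4553, c = 2.4657 rad; semiperimeter s = 2.5143.
By l'Huilier's theorem, tan(E/4) = √[tan(s/2) tan((s−a)/2) tan((s−b)/2) tan((s−c)/2)], giving spherical excess E = 0.3025 rad.
Area = E·R² = 0.3025 × (1737.4)² ≈ 913229 km².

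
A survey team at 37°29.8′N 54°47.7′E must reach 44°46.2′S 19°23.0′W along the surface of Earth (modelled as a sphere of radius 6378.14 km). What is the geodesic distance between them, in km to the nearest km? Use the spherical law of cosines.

11796 km

With latitudes φ₁ = 37.497°, φ₂ = -44.770° and longitude difference Δλ = -74.178°:
cos c = sin φ₁ sin φ₂ + cos φ₁ cos φ₂ cos Δλ = (0.6087)(-0.7043) + (0.7934)(0.7099)(0.2726) = -0.27513,
so c = arccos(-0.27513) = 1.84952 rad.
Distance = R·c = 6378.14 × 1.8495 ≈ 11796 km.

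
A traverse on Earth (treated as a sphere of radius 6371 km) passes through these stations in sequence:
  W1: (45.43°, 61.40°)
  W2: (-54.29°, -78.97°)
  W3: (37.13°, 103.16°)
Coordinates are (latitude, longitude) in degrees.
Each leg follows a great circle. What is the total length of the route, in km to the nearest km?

Leg W1→W2: central angle 2.6768 rad, distance 17054.1 km.
Leg W2→W3: central angle 2.8410 rad, distance 18100.1 km.
Total: 17054.1 + 18100.1 ≈ 35154 km.

35154 km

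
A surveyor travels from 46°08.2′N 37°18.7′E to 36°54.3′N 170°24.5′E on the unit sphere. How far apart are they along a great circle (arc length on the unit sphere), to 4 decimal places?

Let φ₁ = 0.8052 rad, φ₂ = 0.6441 rad, and Δλ = 2.3230 rad.
cos c = sin φ₁ sin φ₂ + cos φ₁ cos φ₂ cos Δλ = (0.7210)(0.6005) + (0.6929)(0.7996)(-0.6832) = 0.05437,
so c = arccos(0.05437) = 1.51640 rad.
On the unit sphere the arc length equals the central angle: 1.5164.

1.5164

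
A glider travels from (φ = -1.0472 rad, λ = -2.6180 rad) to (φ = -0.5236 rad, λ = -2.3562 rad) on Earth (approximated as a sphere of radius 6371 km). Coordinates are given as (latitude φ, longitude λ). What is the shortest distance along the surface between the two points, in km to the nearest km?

With latitudes φ₁ = -60.000°, φ₂ = -30.000° and longitude difference Δλ = 15.000°:
Haversine: a = sin²(Δφ/2) + cos φ₁ cos φ₂ sin²(Δλ/2) = 0.0670 + (0.5000)(0.8660)(0.0170) = 0.07436.
Central angle c = 2·arcsin(√a) = 0.55239 rad.
Distance = R·c = 6371 × 0.5524 ≈ 3519 km.

3519 km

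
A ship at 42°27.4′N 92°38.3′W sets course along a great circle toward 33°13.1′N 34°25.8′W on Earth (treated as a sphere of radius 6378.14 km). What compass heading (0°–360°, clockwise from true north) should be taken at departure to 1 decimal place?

81.5°

Δλ = 58.208° = 1.0159 rad.
y = sin Δλ · cos φ₂ = (0.8500)(0.8366) = 0.7111
x = cos φ₁ sin φ₂ − sin φ₁ cos φ₂ cos Δλ = (0.7378)(0.5478) − (0.6750)(0.8366)(0.5268) = 0.1067
θ = atan2(y, x) = 81.47°, so the bearing is 81.5°.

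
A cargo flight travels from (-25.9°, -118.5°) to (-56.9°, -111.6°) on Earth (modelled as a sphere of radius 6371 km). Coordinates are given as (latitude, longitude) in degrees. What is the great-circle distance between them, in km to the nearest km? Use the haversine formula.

3491 km

With latitudes φ₁ = -25.900°, φ₂ = -56.900° and longitude difference Δλ = 6.900°:
Haversine: a = sin²(Δφ/2) + cos φ₁ cos φ₂ sin²(Δλ/2) = 0.0714 + (0.8996)(0.5461)(0.0036) = 0.07320.
Central angle c = 2·arcsin(√a) = 0.54792 rad.
Distance = R·c = 6371 × 0.5479 ≈ 3491 km.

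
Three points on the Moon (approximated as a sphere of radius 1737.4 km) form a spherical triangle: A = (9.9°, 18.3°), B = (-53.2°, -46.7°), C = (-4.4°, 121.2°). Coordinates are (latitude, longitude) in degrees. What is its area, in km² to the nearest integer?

Side lengths (central angles): a = 2.1206, b = 1.8054, c = 1.4588 rad; semiperimeter s = 2.6924.
By l'Huilier's theorem, tan(E/4) = √[tan(s/2) tan((s−a)/2) tan((s−b)/2) tan((s−c)/2)], giving spherical excess E = 2.3291 rad.
Area = E·R² = 2.3291 × (1737.4)² ≈ 7030542 km².

7030542 km²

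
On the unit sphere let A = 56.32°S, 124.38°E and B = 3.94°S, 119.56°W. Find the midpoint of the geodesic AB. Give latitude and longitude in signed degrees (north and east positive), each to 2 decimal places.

Central angle δ = 1.7578 rad. Interpolating on the sphere with fraction f = 0.5:
P = [sin((1−f)δ)·A + sin(fδ)·B] / sin δ = 0.7837·A + 0.7837·B in Cartesian coordinates,
giving P = (-0.6311, -0.3214, -0.7060), i.e. latitude -44.91°, longitude -153.01°.

-44.91°, -153.01°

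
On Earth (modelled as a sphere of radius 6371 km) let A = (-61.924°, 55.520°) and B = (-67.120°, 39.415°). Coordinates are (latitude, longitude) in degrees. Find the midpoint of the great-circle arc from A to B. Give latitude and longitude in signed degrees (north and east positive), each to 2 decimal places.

-64.74°, 48.24°

The central angle between A and B is δ = 0.1504 rad.
With f = 0.5, the slerp weights are sin((1−f)δ)/sin δ = 0.5014 and sin(fδ)/sin δ = 0.5014.
Weighted sum of the unit vectors: (0.5014)·(0.2664,0.3880,-0.8823) + (0.5014)·(0.3004,0.2469,-0.9213) = (0.2842, 0.3183, -0.9044).
Converting back: φ = atan2(z, √(x²+y²)) = -64.74°, λ = atan2(y, x) = 48.24°.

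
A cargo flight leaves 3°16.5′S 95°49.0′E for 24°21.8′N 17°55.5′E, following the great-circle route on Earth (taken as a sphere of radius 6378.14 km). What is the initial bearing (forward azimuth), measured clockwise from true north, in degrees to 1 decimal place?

With φ₁ = -0.0572, φ₂ = 0.4252, Δλ = -1.3595 rad, the forward-azimuth formula gives
θ = atan2( sin Δλ cos φ₂ , cos φ₁ sin φ₂ − sin φ₁ cos φ₂ cos Δλ ) = atan2(-0.8907, 0.4228) = -64.61°.
Adding 360° brings this into [0°, 360°): 295.4°.

295.4°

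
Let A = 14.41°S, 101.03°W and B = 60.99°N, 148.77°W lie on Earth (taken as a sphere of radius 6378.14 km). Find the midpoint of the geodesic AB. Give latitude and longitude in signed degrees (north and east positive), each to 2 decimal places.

Central angle δ = 1.4724 rad. Interpolating on the sphere with fraction f = 0.5:
P = [sin((1−f)δ)·A + sin(fδ)·B] / sin δ = 0.6747·A + 0.6747·B in Cartesian coordinates,
giving P = (-0.4048, -0.8111, 0.4222), i.e. latitude 24.97°, longitude -116.52°.

24.97°, -116.52°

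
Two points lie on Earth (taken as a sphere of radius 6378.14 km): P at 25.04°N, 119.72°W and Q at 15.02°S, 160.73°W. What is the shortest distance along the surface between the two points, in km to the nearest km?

In radians: φ₁ = 0.4370, φ₂ = -0.2621, Δλ = -41.010° = -0.7158 rad.
cos c = sin φ₁ sin φ₂ + cos φ₁ cos φ₂ cos Δλ = (0.4233)(-0.2592) + (0.9060)(0.9658)(0.7546) = 0.55063,
so c = arccos(0.55063) = 0.98768 rad.
Distance = R·c = 6378.14 × 0.9877 ≈ 6300 km.

6300 km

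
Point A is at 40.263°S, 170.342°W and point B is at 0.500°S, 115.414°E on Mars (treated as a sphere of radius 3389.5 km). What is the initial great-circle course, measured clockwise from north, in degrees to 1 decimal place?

Δλ = -74.244° = -1.2958 rad.
y = sin Δλ · cos φ₂ = (-0.9624)(1.0000) = -0.9624
x = cos φ₁ sin φ₂ − sin φ₁ cos φ₂ cos Δλ = (0.7631)(-0.0087) − (-0.6463)(1.0000)(0.2715) = 0.1688
θ = atan2(y, x) = -80.05°; adding 360° gives 280.0°.

280.0°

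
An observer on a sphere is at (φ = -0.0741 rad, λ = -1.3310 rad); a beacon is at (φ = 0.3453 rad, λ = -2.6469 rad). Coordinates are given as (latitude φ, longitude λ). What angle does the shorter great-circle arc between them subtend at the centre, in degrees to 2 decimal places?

77.79°

Let φ₁ = -0.0741 rad, φ₂ = 0.3453 rad, and Δλ = -1.3159 rad.
Haversine: a = sin²(Δφ/2) + cos φ₁ cos φ₂ sin²(Δλ/2) = 0.0433 + (0.9973)(0.9410)(0.3739) = 0.39422.
Central angle c = 2·arcsin(√a) = 1.35763 rad.
So the angular separation is 77.79°.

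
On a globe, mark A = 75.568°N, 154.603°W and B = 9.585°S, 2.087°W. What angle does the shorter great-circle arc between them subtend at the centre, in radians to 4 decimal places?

1.9598 rad

With latitudes φ₁ = 75.568°, φ₂ = -9.585° and longitude difference Δλ = 152.516°:
cos c = sin φ₁ sin φ₂ + cos φ₁ cos φ₂ cos Δλ = (0.9684)(-0.1665) + (0.2492)(0.9860)(-0.8871) = -0.37927,
so c = arccos(-0.37927) = 1.95981 rad.
So the angular separation is 1.9598 rad.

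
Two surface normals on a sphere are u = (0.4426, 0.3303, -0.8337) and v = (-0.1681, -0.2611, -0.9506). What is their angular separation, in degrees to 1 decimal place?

u·v = 0.6319; |u| = 1.0000, |v| = 1.0000.
cos θ = (u·v)/(|u||v|) = 0.6318, so θ = 50.8°.

50.8°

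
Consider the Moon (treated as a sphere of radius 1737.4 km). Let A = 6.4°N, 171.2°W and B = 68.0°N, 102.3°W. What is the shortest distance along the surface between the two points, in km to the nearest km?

In radians: φ₁ = 0.1117, φ₂ = 1.1868, Δλ = 68.900° = 1.2025 rad.
cos c = sin φ₁ sin φ₂ + cos φ₁ cos φ₂ cos Δλ = (0.1115)(0.9272) + (0.9938)(0.3746)(0.3600) = 0.23737,
so c = arccos(0.23737) = 1.33114 rad.
Distance = R·c = 1737.4 × 1.3311 ≈ 2313 km.

2313 km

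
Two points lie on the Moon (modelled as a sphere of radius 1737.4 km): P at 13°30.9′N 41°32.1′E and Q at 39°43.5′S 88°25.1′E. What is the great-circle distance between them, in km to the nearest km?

2086 km

In radians: φ₁ = 0.2359, φ₂ = -0.6933, Δλ = 46.883° = 0.8183 rad.
cos c = sin φ₁ sin φ₂ + cos φ₁ cos φ₂ cos Δλ = (0.2337)(-0.6391) + (0.9723)(0.7691)(0.6835) = 0.36177,
so c = arccos(0.36177) = 1.20063 rad.
Distance = R·c = 1737.4 × 1.2006 ≈ 2086 km.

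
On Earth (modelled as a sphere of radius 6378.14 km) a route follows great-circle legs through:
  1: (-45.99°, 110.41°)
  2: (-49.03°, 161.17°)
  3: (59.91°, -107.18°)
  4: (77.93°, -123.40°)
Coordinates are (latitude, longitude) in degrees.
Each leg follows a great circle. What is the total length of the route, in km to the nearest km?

20490 km

Leg 1→2: central angle 0.5895 rad, distance 3760.0 km.
Leg 2→3: central angle 2.2953 rad, distance 14639.8 km.
Leg 3→4: central angle 0.3277 rad, distance 2090.3 km.
Total: 3760.0 + 14639.8 + 2090.3 ≈ 20490 km.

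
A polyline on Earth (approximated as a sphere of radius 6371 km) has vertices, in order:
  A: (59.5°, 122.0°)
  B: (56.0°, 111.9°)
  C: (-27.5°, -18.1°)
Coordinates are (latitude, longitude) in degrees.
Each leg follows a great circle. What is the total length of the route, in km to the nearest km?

15676 km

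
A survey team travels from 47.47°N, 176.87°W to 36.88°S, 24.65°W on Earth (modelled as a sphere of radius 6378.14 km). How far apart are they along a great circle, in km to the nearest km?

Let φ₁ = 0.8285 rad, φ₂ = -0.6437 rad, and Δλ = 2.6567 rad.
cos c = sin φ₁ sin φ₂ + cos φ₁ cos φ₂ cos Δλ = (0.7369)(-0.6001) + (0.6760)(0.7999)(-0.8847) = -0.92065,
so c = arccos(-0.92065) = 2.74053 rad.
Distance = R·c = 6378.14 × 2.7405 ≈ 17479 km.

17479 km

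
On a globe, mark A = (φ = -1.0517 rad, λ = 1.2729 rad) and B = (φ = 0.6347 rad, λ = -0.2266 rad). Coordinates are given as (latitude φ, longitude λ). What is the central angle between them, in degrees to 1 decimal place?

119.1°

With latitudes φ₁ = -60.258°, φ₂ = 36.366° and longitude difference Δλ = -85.915°:
Haversine: a = sin²(Δφ/2) + cos φ₁ cos φ₂ sin²(Δλ/2) = 0.5577 + (0.4961)(0.8052)(0.4644) = 0.74318.
Central angle c = 2·arcsin(√a) = 2.07873 rad.
So the angular separation is 119.1°.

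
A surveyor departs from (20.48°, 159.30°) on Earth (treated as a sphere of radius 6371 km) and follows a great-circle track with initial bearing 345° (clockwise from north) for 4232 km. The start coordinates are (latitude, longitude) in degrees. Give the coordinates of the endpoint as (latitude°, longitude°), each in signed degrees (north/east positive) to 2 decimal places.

Angular distance δ = d/R = 4232/6371 = 0.66426 rad; initial bearing θ = 6.0214 rad.
sin φ₂ = sin φ₁ cos δ + cos φ₁ sin δ cos θ = (0.3499)(0.7874) + (0.9368)(0.6165)(0.9659) = 0.8333, so φ₂ = 56.44°.
Δλ = atan2(sin θ sin δ cos φ₁, cos δ − sin φ₁ sin φ₂) = atan2(-0.1495, 0.4958) = -16.776°.
λ₂ = 159.300° − 16.776° = 142.52°.

56.44°, 142.52°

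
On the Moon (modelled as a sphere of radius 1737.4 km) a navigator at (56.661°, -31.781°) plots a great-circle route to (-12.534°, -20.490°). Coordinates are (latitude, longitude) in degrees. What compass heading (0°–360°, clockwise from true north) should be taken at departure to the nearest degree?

168°

Δλ = 11.291° = 0.1971 rad.
y = sin Δλ · cos φ₂ = (0.1958)(0.9762) = 0.1911
x = cos φ₁ sin φ₂ − sin φ₁ cos φ₂ cos Δλ = (0.5496)(-0.2170) − (0.8354)(0.9762)(0.9806) = -0.9190
θ = atan2(y, x) = 168.25°, so the bearing is 168°.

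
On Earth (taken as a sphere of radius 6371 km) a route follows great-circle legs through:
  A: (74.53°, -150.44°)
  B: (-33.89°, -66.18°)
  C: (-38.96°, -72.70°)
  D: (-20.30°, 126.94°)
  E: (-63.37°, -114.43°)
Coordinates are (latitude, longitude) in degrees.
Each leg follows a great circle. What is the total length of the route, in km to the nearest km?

Leg A→B: central angle 2.1121 rad, distance 13456.2 km.
Leg B→C: central angle 0.1273 rad, distance 810.8 km.
Leg C→D: central angle 2.0586 rad, distance 13115.5 km.
Leg D→E: central angle 1.4619 rad, distance 9313.6 km.
Total: 13456.2 + 810.8 + 13115.5 + 9313.6 ≈ 36696 km.

36696 km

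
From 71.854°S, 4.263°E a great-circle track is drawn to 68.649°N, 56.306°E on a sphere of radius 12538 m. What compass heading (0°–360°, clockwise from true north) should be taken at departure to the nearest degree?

30°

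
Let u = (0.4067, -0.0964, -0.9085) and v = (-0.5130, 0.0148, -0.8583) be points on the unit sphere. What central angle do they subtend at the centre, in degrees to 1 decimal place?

55.3°

u·v = 0.5697; |u| = 1.0000, |v| = 1.0000.
cos θ = (u·v)/(|u||v|) = 0.5697, so θ = 55.3°.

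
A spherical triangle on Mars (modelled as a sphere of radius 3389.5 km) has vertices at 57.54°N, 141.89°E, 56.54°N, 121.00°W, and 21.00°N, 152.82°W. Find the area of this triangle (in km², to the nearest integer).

3929462 km²

Side lengths (central angles): a = 0.7431, b = 1.0335, c = 0.8402 rad; semiperimeter s = 1.3084.
By l'Huilier's theorem, tan(E/4) = √[tan(s/2) tan((s−a)/2) tan((s−b)/2) tan((s−c)/2)], giving spherical excess E = 0.3420 rad.
Area = E·R² = 0.3420 × (3389.5)² ≈ 3929462 km².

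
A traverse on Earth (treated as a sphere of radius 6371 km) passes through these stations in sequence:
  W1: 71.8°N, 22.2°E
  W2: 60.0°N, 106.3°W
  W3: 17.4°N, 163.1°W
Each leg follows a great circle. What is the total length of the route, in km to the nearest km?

11358 km

Leg W1→W2: central angle 0.7591 rad, distance 4836.0 km.
Leg W2→W3: central angle 1.0237 rad, distance 6521.8 km.
Total: 4836.0 + 6521.8 ≈ 11358 km.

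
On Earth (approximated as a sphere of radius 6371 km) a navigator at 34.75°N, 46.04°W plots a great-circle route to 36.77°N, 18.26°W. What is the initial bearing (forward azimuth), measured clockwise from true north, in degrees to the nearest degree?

77°

Δλ = 27.780° = 0.4849 rad.
y = sin Δλ · cos φ₂ = (0.4661)(0.8010) = 0.3733
x = cos φ₁ sin φ₂ − sin φ₁ cos φ₂ cos Δλ = (0.8216)(0.5986) − (0.5700)(0.8010)(0.8847) = 0.0879
θ = atan2(y, x) = 76.76°, so the bearing is 77°.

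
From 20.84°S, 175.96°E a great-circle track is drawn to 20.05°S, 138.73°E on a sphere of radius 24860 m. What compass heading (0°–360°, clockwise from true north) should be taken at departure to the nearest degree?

265°

With φ₁ = -0.3637, φ₂ = -0.3499, Δλ = -0.6498 rad, the forward-azimuth formula gives
θ = atan2( sin Δλ cos φ₂ , cos φ₁ sin φ₂ − sin φ₁ cos φ₂ cos Δλ ) = atan2(-0.5683, -0.0543) = -95.46°.
Adding 360° brings this into [0°, 360°): 265°.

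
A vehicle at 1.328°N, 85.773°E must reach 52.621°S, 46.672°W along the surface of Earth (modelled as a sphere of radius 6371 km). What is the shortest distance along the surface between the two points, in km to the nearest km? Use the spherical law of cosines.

12825 km

In radians: φ₁ = 0.0232, φ₂ = -0.9184, Δλ = -132.445° = -2.3116 rad.
cos c = sin φ₁ sin φ₂ + cos φ₁ cos φ₂ cos Δλ = (0.0232)(-0.7946) + (0.9997)(0.6071)(-0.6749) = -0.42802,
so c = arccos(-0.42802) = 2.01309 rad.
Distance = R·c = 6371 × 2.0131 ≈ 12825 km.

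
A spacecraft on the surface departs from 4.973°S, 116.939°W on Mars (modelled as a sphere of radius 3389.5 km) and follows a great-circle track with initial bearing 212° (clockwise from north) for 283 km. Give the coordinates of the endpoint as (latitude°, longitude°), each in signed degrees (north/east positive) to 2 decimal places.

-9.02°, -119.50°

Angular distance δ = d/R = 283/3389.5 = 0.08349 rad; initial bearing θ = 3.7001 rad.
sin φ₂ = sin φ₁ cos δ + cos φ₁ sin δ cos θ = (-0.0867)(0.9965) + (0.9962)(0.0834)(-0.8480) = -0.1568, so φ₂ = -9.02°.
Δλ = atan2(sin θ sin δ cos φ₁, cos δ − sin φ₁ sin φ₂) = atan2(-0.0440, 0.9829) = -2.565°.
λ₂ = -116.939° − 2.565° = -119.50°.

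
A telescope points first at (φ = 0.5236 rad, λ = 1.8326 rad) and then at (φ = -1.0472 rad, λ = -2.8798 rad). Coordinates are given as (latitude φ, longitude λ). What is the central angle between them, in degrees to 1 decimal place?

With latitudes φ₁ = 30.000°, φ₂ = -60.000° and longitude difference Δλ = 89.999°:
cos c = sin φ₁ sin φ₂ + cos φ₁ cos φ₂ cos Δλ = (0.5000)(-0.8660) + (0.8660)(0.5000)(0.0000) = -0.43301,
so c = arccos(-0.43301) = 2.01863 rad.
So the angular separation is 115.7°.

115.7°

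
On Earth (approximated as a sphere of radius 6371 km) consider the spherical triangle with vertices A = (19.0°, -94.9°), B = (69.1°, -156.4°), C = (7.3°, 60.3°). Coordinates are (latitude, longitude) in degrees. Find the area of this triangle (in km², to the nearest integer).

Side lengths (central angles): a = 1.7366, b = 2.5149, c = 1.0871 rad; semiperimeter s = 2.6693.
By l'Huilier's theorem, tan(E/4) = √[tan(s/2) tan((s−a)/2) tan((s−b)/2) tan((s−c)/2)], giving spherical excess E = 1.5374 rad.
Area = E·R² = 1.5374 × (6371)² ≈ 62403963 km².

62403963 km²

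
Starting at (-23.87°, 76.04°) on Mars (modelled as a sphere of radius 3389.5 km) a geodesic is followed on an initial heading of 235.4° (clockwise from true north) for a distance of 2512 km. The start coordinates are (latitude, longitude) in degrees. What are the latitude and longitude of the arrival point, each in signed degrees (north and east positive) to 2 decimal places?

Angular distance δ = d/R = 2512/3389.5 = 0.74111 rad; initial bearing θ = 4.1085 rad.
sin φ₂ = sin φ₁ cos δ + cos φ₁ sin δ cos θ = (-0.4047)(0.7377) + (0.9145)(0.6751)(-0.5678) = -0.6491, so φ₂ = -40.47°.
Δλ = atan2(sin θ sin δ cos φ₁, cos δ − sin φ₁ sin φ₂) = atan2(-0.5082, 0.4751) = -46.929°.
λ₂ = 76.040° − 46.929° = 29.11°.

-40.47°, 29.11°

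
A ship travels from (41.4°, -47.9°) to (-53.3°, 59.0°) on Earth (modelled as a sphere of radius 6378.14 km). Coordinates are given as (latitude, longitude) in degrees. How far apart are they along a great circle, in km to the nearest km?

14621 km

Let φ₁ = 0.7226 rad, φ₂ = -0.9303 rad, and Δλ = 1.8658 rad.
Haversine: a = sin²(Δφ/2) + cos φ₁ cos φ₂ sin²(Δλ/2) = 0.5410 + (0.7501)(0.5976)(0.6454) = 0.83027.
Central angle c = 2·arcsin(√a) = 2.29234 rad.
Distance = R·c = 6378.14 × 2.2923 ≈ 14621 km.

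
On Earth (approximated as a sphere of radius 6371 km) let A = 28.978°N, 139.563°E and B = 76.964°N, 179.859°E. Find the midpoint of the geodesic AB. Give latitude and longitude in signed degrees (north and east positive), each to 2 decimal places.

Central angle δ = 0.8989 rad. Interpolating on the sphere with fraction f = 0.5:
P = [sin((1−f)δ)·A + sin(fδ)·B] / sin δ = 0.5551·A + 0.5551·B in Cartesian coordinates,
giving P = (-0.4948, 0.3153, 0.8098), i.e. latitude 54.07°, longitude 147.50°.

54.07°, 147.50°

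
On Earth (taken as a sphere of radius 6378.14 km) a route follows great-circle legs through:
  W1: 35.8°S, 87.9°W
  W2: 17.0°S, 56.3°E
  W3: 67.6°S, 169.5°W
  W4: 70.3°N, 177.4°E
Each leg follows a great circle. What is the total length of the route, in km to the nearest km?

38351 km

Leg W1→W2: central angle 2.0466 rad, distance 13053.5 km.
Leg W2→W3: central angle 1.5545 rad, distance 9915.1 km.
Leg W3→W4: central angle 2.4118 rad, distance 15382.9 km.
Total: 13053.5 + 9915.1 + 15382.9 ≈ 38351 km.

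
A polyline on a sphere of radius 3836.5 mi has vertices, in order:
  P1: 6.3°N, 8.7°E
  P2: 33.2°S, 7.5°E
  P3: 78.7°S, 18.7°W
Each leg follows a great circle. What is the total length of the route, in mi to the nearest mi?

Leg P1→P2: central angle 0.6897 rad, distance 2646.0 mi.
Leg P2→P3: central angle 0.8175 rad, distance 3136.3 mi.
Total: 2646.0 + 3136.3 ≈ 5782 mi.

5782 mi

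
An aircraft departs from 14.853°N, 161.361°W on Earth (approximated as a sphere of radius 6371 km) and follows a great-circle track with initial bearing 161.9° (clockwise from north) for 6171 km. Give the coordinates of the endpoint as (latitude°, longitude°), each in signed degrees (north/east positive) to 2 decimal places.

Angular distance δ = d/R = 6171/6371 = 0.96861 rad; initial bearing θ = 2.8257 rad.
sin φ₂ = sin φ₁ cos δ + cos φ₁ sin δ cos θ = (0.2563)(0.5664) + (0.9666)(0.8241)(-0.9505) = -0.6119, so φ₂ = -37.73°.
Δλ = atan2(sin θ sin δ cos φ₁, cos δ − sin φ₁ sin φ₂) = atan2(0.2475, 0.7233) = 18.888°.
λ₂ = -161.361° + 18.888° = -142.47°.

-37.73°, -142.47°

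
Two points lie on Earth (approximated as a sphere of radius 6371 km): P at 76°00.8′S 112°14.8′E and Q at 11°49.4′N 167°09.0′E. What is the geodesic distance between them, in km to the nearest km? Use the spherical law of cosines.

With latitudes φ₁ = -76.013°, φ₂ = 11.823° and longitude difference Δλ = 54.903°:
cos c = sin φ₁ sin φ₂ + cos φ₁ cos φ₂ cos Δλ = (-0.9704)(0.2049) + (0.2417)(0.9788)(0.5750) = -0.06280,
so c = arccos(-0.06280) = 1.63364 rad.
Distance = R·c = 6371 × 1.6336 ≈ 10408 km.

10408 km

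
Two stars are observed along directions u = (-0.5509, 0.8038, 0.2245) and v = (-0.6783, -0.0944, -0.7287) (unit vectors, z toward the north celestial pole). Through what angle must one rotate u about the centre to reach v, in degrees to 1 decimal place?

82.3°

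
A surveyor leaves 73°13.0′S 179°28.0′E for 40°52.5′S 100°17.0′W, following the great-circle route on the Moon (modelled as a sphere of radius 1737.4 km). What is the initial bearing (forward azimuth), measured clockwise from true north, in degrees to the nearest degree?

Δλ = 80.250° = 1.4006 rad.
y = sin Δλ · cos φ₂ = (0.9856)(0.7561) = 0.7452
x = cos φ₁ sin φ₂ − sin φ₁ cos φ₂ cos Δλ = (0.2888)(-0.6544) − (-0.9574)(0.7561)(0.1693) = -0.0664
θ = atan2(y, x) = 95.09°, so the bearing is 95°.

95°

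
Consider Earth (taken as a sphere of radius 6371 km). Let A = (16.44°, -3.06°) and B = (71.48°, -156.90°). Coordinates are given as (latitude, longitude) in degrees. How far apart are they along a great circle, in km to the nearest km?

10040 km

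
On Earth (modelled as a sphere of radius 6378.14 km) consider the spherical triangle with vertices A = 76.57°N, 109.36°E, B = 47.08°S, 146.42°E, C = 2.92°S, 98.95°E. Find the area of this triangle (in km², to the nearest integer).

36412845 km²

Side lengths (central angles): a = 1.0506, b = 1.3912, c = 2.1970 rad; semiperimeter s = 2.3194.
By l'Huilier's theorem, tan(E/4) = √[tan(s/2) tan((s−a)/2) tan((s−b)/2) tan((s−c)/2)], giving spherical excess E = 0.8951 rad.
Area = E·R² = 0.8951 × (6378.14)² ≈ 36412845 km².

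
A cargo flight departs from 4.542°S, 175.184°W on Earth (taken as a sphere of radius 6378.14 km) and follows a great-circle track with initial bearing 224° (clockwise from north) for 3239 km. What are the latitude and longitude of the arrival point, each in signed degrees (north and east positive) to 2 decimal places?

Angular distance δ = d/R = 3239/6378.14 = 0.50783 rad; initial bearing θ = 3.9095 rad.
sin φ₂ = sin φ₁ cos δ + cos φ₁ sin δ cos θ = (-0.0792)(0.8738) + (0.9969)(0.4863)(-0.7193) = -0.4179, so φ₂ = -24.70°.
Δλ = atan2(sin θ sin δ cos φ₁, cos δ − sin φ₁ sin φ₂) = atan2(-0.3367, 0.8407) = -21.828°.
λ₂ = -175.184° − 21.828° = -197.01° → 162.99° after wrapping to (−180°, 180°].

-24.70°, 162.99°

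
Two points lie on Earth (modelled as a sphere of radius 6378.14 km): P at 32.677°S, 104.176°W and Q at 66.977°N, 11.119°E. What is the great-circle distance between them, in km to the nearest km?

14428 km

Let φ₁ = -0.5703 rad, φ₂ = 1.1690 rad, and Δλ = 2.0123 rad.
Haversine: a = sin²(Δφ/2) + cos φ₁ cos φ₂ sin²(Δλ/2) = 0.5838 + (0.8417)(0.3911)(0.7136) = 0.81878.
Central angle c = 2·arcsin(√a) = 2.26212 rad.
Distance = R·c = 6378.14 × 2.2621 ≈ 14428 km.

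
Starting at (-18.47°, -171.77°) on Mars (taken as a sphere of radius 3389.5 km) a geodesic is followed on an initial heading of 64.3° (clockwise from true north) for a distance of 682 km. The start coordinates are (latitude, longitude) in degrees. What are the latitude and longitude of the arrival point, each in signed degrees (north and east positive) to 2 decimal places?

-13.19°, -161.11°

Angular distance δ = d/R = 682/3389.5 = 0.20121 rad; initial bearing θ = 1.1222 rad.
sin φ₂ = sin φ₁ cos δ + cos φ₁ sin δ cos θ = (-0.3168)(0.9798) + (0.9485)(0.1999)(0.4337) = -0.2282, so φ₂ = -13.19°.
Δλ = atan2(sin θ sin δ cos φ₁, cos δ − sin φ₁ sin φ₂) = atan2(0.1708, 0.9075) = 10.659°.
λ₂ = -171.770° + 10.659° = -161.11°.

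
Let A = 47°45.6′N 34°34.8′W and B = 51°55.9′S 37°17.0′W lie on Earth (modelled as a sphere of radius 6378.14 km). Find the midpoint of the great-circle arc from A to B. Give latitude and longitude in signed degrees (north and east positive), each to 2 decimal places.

-2.09°, -35.87°

Central angle δ = 1.7404 rad. Interpolating on the sphere with fraction f = 0.5:
P = [sin((1−f)δ)·A + sin(fδ)·B] / sin δ = 0.7756·A + 0.7756·B in Cartesian coordinates,
giving P = (0.8098, -0.5856, -0.0364), i.e. latitude -2.09°, longitude -35.87°.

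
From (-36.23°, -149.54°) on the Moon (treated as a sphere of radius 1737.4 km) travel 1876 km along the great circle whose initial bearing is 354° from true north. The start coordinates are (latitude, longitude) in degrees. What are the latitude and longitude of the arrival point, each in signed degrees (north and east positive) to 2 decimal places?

25.39°, -155.40°

Angular distance δ = d/R = 1876/1737.4 = 1.07977 rad; initial bearing θ = 6.1785 rad.
sin φ₂ = sin φ₁ cos δ + cos φ₁ sin δ cos θ = (-0.5910)(0.4715) + (0.8067)(0.8819)(0.9945) = 0.4288, so φ₂ = 25.39°.
Δλ = atan2(sin θ sin δ cos φ₁, cos δ − sin φ₁ sin φ₂) = atan2(-0.0744, 0.7249) = -5.856°.
λ₂ = -149.540° − 5.856° = -155.40°.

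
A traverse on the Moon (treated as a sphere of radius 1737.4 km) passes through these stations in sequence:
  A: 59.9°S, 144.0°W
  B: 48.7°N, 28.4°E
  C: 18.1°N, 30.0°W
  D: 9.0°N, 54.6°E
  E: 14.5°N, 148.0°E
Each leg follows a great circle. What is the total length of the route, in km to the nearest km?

12035 km

Leg A→B: central angle 2.9317 rad, distance 5093.5 km.
Leg B→C: central angle 0.9739 rad, distance 1692.0 km.
Leg C→D: central angle 1.4334 rad, distance 2490.4 km.
Leg D→E: central angle 1.5883 rad, distance 2759.6 km.
Total: 5093.5 + 1692.0 + 2490.4 + 2759.6 ≈ 12035 km.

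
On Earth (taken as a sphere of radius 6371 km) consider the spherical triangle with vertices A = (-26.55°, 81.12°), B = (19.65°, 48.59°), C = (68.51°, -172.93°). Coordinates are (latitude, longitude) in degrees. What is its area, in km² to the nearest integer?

Side lengths (central angles): a = 1.5162, b = 2.1013, c = 0.9764 rad; semiperimeter s = 2.2970.
By l'Huilier's theorem, tan(E/4) = √[tan(s/2) tan((s−a)/2) tan((s−b)/2) tan((s−c)/2)], giving spherical excess E = 1.0331 rad.
Area = E·R² = 1.0331 × (6371)² ≈ 41935114 km².

41935114 km²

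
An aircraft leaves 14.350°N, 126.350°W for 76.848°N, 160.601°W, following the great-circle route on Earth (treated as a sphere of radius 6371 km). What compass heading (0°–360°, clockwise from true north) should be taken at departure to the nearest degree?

With φ₁ = 0.2505, φ₂ = 1.3413, Δλ = -0.5978 rad, the forward-azimuth formula gives
θ = atan2( sin Δλ cos φ₂ , cos φ₁ sin φ₂ − sin φ₁ cos φ₂ cos Δλ ) = atan2(-0.1281, 0.8968) = -8.13°.
Adding 360° brings this into [0°, 360°): 352°.

352°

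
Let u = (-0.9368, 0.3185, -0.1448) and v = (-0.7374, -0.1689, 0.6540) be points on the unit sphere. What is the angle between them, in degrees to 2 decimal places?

u·v = 0.5423; |u| = 1.0000, |v| = 1.0000.
cos θ = (u·v)/(|u||v|) = 0.5423, so θ = 57.16°.

57.16°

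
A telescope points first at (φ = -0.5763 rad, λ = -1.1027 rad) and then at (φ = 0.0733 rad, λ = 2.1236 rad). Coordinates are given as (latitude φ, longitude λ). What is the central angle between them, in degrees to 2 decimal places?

150.83°

Let φ₁ = -0.5763 rad, φ₂ = 0.0733 rad, and Δλ = -3.0569 rad.
cos c = sin φ₁ sin φ₂ + cos φ₁ cos φ₂ cos Δλ = (-0.5449)(0.0732) + (0.8385)(0.9973)(-0.9964) = -0.87314,
so c = arccos(-0.87314) = 2.63241 rad.
So the angular separation is 150.83°.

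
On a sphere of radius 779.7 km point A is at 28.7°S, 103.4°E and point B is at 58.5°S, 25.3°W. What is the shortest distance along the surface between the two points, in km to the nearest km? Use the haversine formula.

In radians: φ₁ = -0.5009, φ₂ = -1.0210, Δλ = -128.700° = -2.2462 rad.
Haversine: a = sin²(Δφ/2) + cos φ₁ cos φ₂ sin²(Δλ/2) = 0.0661 + (0.8771)(0.5225)(0.8126) = 0.43855.
Central angle c = 2·arcsin(√a) = 1.44758 rad.
Distance = R·c = 779.7 × 1.4476 ≈ 1129 km.

1129 km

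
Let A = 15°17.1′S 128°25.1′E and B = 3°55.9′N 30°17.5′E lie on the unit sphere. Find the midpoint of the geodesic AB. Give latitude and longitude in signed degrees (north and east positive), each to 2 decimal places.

The central angle between A and B is δ = 1.7255 rad.
With f = 0.5, the slerp weights are sin((1−f)δ)/sin δ = 0.7688 and sin(fδ)/sin δ = 0.7688.
Weighted sum of the unit vectors: (0.7688)·(-0.5994,0.7558,-0.2636) + (0.7688)·(0.8614,0.5032,0.0686) = (0.2014, 0.9680, -0.1500).
Converting back: φ = atan2(z, √(x²+y²)) = -8.62°, λ = atan2(y, x) = 78.24°.

-8.62°, 78.24°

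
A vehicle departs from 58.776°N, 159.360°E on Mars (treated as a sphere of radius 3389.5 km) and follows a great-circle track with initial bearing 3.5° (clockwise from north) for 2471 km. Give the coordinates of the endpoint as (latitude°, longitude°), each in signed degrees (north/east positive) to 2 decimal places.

79.25°, -33.24°

Angular distance δ = d/R = 2471/3389.5 = 0.72902 rad; initial bearing θ = 0.0611 rad.
sin φ₂ = sin φ₁ cos δ + cos φ₁ sin δ cos θ = (0.8551)(0.7458) + (0.5184)(0.6661)(0.9981) = 0.9825, so φ₂ = 79.25°.
Δλ = atan2(sin θ sin δ cos φ₁, cos δ − sin φ₁ sin φ₂) = atan2(0.0211, -0.0943) = 167.402°.
λ₂ = 159.360° + 167.402° = 326.76° → -33.24° after wrapping to (−180°, 180°].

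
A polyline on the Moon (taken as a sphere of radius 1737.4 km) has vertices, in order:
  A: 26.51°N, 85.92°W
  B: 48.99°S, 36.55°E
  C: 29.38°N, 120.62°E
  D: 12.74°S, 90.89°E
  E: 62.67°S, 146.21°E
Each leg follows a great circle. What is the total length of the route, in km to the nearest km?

10704 km

Leg A→B: central angle 2.2811 rad, distance 3963.2 km.
Leg B→C: central angle 1.8872 rad, distance 3278.8 km.
Leg C→D: central angle 0.8894 rad, distance 1545.3 km.
Leg D→E: central angle 1.1032 rad, distance 1916.8 km.
Total: 3963.2 + 3278.8 + 1545.3 + 1916.8 ≈ 10704 km.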